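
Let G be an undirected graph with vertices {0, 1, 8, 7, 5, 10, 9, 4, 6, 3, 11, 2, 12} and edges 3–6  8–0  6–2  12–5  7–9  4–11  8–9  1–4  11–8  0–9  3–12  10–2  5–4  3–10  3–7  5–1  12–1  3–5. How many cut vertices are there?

1

Removing 3 increases the component count from 1 to 2, so 3 is a cut vertex.
By contrast removing 4 leaves 1 component; it is not a cut vertex. No other vertex is a cut vertex either.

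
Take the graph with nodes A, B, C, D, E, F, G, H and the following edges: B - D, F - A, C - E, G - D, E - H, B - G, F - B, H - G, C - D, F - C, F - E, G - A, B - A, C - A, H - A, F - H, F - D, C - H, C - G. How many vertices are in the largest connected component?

8

Starting from A we can reach A, B, C, D, E, F, G, H. That is one component of size 8.
The largest has 8 vertices.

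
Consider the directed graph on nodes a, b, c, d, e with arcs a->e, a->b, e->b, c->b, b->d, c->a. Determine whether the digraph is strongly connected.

No

There is no directed path from d to c, so the graph is not strongly connected.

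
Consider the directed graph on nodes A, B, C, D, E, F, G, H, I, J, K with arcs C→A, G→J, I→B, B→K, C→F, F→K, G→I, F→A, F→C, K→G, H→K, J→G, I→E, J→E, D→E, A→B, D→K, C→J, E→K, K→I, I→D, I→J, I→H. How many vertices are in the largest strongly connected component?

8

{B, D, E, G, H, I, J, K} are all mutually reachable — one SCC of size 8.
{C, F} are all mutually reachable — one SCC of size 2.
{A} is an SCC by itself.
The largest has 8 vertices.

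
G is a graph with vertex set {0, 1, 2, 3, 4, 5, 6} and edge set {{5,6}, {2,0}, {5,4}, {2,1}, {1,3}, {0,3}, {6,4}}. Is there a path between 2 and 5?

No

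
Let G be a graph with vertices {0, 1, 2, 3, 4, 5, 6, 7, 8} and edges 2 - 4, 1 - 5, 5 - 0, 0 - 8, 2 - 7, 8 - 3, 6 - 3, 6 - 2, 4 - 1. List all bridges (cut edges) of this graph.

2-7

The edges on the cycle 6-2-4-1-5-0-8-3-6 are not bridges since each lies on that cycle.
But removing 7 - 2 disconnects 7 from 2 — this is a bridge.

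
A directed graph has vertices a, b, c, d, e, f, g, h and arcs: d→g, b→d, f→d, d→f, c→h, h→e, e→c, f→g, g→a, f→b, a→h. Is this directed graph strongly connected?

No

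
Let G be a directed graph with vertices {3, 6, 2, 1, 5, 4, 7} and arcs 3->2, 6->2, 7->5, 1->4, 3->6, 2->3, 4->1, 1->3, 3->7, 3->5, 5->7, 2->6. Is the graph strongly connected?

No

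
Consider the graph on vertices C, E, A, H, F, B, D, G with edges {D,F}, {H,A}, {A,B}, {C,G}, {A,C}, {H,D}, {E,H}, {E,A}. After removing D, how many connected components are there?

With D gone, the remaining components are: {F}; {A, B, C, E, G, H}.
That is 2 components.

2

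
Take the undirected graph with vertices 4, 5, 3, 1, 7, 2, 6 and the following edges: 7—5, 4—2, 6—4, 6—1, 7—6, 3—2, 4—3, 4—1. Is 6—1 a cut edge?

No

After removing 6—1, the path 6-4-1 still connects them, so the edge is not a bridge.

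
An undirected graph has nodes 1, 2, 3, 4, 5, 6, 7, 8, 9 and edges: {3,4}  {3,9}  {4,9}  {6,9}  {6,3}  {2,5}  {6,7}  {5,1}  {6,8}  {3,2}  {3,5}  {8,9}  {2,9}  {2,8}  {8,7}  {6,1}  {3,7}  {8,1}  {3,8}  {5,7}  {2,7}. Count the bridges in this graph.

0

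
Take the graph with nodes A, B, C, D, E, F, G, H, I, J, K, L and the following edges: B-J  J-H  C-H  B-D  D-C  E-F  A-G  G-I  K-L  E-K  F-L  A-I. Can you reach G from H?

The component containing H is {B, C, D, H, J}, and G is not in it.

No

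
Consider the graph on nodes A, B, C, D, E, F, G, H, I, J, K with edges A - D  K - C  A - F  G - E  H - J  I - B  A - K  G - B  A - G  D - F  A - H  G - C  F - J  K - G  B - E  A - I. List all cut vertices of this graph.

A

Removing A increases the component count from 1 to 2, so A is a cut vertex.
By contrast removing G leaves 1 component; it is not a cut vertex. No other vertex is a cut vertex either.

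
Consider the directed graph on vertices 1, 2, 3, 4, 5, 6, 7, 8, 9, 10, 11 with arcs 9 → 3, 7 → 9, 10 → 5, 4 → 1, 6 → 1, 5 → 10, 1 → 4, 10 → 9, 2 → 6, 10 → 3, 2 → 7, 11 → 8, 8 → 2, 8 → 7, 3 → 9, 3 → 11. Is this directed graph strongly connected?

No

There is no directed path from 4 to 2, so the graph is not strongly connected.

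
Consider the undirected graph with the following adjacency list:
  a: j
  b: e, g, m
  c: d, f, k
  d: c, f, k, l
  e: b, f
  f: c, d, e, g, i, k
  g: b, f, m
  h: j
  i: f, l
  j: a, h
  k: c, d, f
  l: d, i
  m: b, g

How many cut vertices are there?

Removing f increases the component count from 2 to 3, so f is a cut vertex.
Removing j increases the component count from 2 to 3, so j is a cut vertex.
By contrast removing e leaves 2 components; it is not a cut vertex. No other vertex is a cut vertex either.

2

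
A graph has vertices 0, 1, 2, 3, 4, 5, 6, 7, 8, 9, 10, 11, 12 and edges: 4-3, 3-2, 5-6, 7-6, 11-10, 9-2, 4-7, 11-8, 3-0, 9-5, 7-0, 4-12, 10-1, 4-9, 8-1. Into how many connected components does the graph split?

2

Starting from 1 we can reach 1, 8, 10, 11. That is one component of size 4.
Starting from 0 we can reach 0, 2, 3, 4, 5, 6, 7, 9, 12. That is one component of size 9.
Total: 2 components.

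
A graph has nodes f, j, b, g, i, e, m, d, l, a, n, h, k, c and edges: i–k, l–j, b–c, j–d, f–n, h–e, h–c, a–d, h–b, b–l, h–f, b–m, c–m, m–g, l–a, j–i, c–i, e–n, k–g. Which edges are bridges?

The edges on the cycle h-f-n-e-h are not bridges since each lies on that cycle.
Every edge lies on some cycle, so there are no bridges.

none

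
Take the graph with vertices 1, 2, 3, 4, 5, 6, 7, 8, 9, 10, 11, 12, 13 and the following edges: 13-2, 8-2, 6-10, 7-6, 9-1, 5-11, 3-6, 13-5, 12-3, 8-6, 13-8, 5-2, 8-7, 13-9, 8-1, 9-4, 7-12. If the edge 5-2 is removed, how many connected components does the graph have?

5 and 2 are still connected via 5-13-2, so the component count stays at 1.

1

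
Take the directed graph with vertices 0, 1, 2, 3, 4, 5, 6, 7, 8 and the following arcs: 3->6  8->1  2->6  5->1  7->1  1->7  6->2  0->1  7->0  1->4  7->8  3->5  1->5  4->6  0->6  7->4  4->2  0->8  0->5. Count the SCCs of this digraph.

{0, 1, 5, 7, 8} are all mutually reachable — one SCC of size 5.
{2, 6} are all mutually reachable — one SCC of size 2.
{4} is an SCC by itself.
{3} is an SCC by itself.
That gives 4 strongly connected components.

4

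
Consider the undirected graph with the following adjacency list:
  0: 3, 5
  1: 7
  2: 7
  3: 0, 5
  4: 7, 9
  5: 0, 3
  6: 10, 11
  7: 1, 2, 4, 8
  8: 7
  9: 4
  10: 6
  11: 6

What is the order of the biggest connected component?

6

Starting from 0 we can reach 0, 3, 5. That is one component of size 3.
Starting from 6 we can reach 6, 10, 11. That is one component of size 3.
Starting from 1 we can reach 1, 2, 4, 7, 8, 9. That is one component of size 6.
The largest has 6 vertices.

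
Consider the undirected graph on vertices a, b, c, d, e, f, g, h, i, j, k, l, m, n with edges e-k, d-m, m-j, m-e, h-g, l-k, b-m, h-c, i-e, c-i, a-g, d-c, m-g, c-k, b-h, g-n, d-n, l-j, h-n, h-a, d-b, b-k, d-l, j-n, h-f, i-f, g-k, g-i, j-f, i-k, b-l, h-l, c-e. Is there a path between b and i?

Yes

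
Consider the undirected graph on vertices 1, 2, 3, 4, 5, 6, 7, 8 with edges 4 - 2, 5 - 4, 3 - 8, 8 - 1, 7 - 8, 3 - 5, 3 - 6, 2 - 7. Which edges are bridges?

1-8, 3-6

The edges on the cycle 3-5-4-2-7-8-3 are not bridges since each lies on that cycle.
But removing 3 - 6 disconnects 3 from 6; removing 8 - 1 disconnects 8 from 1 — these are bridges.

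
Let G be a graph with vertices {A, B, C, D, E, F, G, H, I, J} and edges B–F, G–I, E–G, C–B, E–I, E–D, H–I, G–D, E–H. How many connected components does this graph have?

A is isolated — a component by itself.
J is isolated — a component by itself.
Starting from B we can reach B, C, F. That is one component of size 3.
Starting from D we can reach D, E, G, H, I. That is one component of size 5.
Total: 4 components.

4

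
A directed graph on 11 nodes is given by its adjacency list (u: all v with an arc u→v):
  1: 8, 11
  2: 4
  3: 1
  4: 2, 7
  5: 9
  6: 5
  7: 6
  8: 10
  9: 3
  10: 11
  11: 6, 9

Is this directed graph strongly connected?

There is no directed path from 7 to 4, so the graph is not strongly connected.

No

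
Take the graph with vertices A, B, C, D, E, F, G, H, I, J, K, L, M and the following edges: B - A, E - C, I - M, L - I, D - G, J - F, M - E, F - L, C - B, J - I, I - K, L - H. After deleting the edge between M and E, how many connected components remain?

Before removal there are 2 components.
M - E is a bridge — removing it separates M's side from E's side.
After removal: 3 components.

3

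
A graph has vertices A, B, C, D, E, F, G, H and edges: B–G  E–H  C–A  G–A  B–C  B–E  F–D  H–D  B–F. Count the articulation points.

1

Removing B increases the component count from 1 to 2, so B is a cut vertex.
By contrast removing E leaves 1 component; it is not a cut vertex. No other vertex is a cut vertex either.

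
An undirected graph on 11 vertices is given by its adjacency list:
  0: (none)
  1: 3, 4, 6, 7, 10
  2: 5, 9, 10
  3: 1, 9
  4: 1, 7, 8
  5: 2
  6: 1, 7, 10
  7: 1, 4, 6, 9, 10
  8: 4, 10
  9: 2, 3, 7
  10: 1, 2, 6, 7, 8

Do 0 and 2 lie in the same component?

The component containing 0 is {0}, and 2 is not in it.

No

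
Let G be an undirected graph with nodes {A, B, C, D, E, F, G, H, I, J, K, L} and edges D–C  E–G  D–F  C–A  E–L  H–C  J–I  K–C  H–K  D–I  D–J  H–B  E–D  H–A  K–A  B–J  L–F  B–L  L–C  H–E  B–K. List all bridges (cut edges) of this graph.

E-G

The edges on the cycle E-L-C-D-E are not bridges since each lies on that cycle.
But removing E–G disconnects E from G — this is a bridge.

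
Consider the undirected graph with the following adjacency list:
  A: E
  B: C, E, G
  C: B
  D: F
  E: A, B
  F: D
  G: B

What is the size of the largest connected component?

Starting from D we can reach D, F. That is one component of size 2.
Starting from A we can reach A, B, C, E, G. That is one component of size 5.
The largest has 5 vertices.

5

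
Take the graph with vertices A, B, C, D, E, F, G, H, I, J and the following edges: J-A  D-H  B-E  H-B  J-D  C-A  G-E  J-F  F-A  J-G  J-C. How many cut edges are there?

The edges on the cycle J-D-H-B-E-G-J are not bridges since each lies on that cycle.
Every edge lies on some cycle, so there are no bridges.

0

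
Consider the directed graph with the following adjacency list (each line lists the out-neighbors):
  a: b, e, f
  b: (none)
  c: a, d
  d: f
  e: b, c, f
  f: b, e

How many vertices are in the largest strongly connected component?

5

{a, c, d, e, f} are all mutually reachable — one SCC of size 5.
{b} is an SCC by itself.
The largest has 5 vertices.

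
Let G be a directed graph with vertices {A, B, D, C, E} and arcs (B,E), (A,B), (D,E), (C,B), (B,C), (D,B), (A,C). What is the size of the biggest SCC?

{B, C} are all mutually reachable — one SCC of size 2.
{A} is an SCC by itself.
{D} is an SCC by itself.
{E} is an SCC by itself.
The largest has 2 vertices.

2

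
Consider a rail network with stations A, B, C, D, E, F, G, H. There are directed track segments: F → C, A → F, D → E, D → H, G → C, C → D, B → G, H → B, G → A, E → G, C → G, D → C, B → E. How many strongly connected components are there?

{A, B, C, D, E, F, G, H} are all mutually reachable — one SCC of size 8.
That gives 1 strongly connected component.

1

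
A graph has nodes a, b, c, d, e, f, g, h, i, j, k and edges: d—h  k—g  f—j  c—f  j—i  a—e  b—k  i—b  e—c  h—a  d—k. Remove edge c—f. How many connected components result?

c and f are still connected via c-e-a-h-d-k-b-i-j-f, so the component count stays at 1.

1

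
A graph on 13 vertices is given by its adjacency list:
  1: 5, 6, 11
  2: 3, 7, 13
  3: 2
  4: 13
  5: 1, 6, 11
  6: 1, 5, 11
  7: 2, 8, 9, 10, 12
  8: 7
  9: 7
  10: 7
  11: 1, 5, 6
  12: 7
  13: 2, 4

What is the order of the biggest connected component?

Starting from 1 we can reach 1, 5, 6, 11. That is one component of size 4.
Starting from 2 we can reach 2, 3, 4, 7, 8, 9, 10, 12, 13. That is one component of size 9.
The largest has 9 vertices.

9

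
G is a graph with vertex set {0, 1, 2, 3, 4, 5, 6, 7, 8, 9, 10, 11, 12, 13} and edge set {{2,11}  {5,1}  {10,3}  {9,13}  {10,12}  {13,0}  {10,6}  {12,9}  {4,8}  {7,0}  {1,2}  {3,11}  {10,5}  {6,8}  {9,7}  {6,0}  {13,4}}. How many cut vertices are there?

1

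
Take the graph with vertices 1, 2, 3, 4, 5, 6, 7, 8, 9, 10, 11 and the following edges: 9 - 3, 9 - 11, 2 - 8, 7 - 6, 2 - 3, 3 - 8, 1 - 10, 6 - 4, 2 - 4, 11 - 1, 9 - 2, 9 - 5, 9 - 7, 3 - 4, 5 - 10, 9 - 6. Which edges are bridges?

none

The edges on the cycle 9-11-1-10-5-9 are not bridges since each lies on that cycle.
Every edge lies on some cycle, so there are no bridges.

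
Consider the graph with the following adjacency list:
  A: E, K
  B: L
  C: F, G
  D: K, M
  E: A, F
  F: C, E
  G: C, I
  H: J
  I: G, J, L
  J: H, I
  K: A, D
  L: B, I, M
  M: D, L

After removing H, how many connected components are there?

1

With H gone, the remaining components are: {A, B, C, D, E, F, G, I, J, K, L, M}.
That is 1 component.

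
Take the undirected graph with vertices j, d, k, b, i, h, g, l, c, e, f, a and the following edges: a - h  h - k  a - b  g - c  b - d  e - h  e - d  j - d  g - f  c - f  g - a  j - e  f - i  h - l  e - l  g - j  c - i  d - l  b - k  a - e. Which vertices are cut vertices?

g

Removing g increases the component count from 1 to 2, so g is a cut vertex.
By contrast removing l leaves 1 component; it is not a cut vertex. No other vertex is a cut vertex either.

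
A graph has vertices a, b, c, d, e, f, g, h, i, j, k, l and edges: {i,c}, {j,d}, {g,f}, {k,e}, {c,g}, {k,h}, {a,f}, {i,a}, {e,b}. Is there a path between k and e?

Yes

From k we can reach b, e, h, k, which includes e.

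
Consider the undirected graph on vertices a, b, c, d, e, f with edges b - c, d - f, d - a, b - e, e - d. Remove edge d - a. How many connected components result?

2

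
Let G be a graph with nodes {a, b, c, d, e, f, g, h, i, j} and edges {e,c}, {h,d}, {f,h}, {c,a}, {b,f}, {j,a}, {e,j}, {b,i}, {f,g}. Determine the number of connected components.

2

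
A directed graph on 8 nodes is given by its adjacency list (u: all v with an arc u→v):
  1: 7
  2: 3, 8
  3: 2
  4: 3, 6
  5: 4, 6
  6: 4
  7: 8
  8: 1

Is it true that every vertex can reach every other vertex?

There is no directed path from 7 to 6, so the graph is not strongly connected.

No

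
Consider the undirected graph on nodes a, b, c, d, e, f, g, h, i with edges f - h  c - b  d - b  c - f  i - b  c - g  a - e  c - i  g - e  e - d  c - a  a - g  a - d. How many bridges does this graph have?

2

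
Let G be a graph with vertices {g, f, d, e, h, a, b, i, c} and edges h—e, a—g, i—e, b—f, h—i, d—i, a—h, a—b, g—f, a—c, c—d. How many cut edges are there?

The edges on the cycle a-g-f-b-a are not bridges since each lies on that cycle.
Every edge lies on some cycle, so there are no bridges.

0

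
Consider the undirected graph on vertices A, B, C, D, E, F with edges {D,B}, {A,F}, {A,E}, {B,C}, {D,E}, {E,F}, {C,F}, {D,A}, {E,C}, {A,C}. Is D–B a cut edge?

No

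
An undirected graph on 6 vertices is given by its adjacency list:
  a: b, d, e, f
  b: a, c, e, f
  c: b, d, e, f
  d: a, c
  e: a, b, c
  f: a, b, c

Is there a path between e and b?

Yes

From e we can reach a, b, c, d, e, f, which includes b.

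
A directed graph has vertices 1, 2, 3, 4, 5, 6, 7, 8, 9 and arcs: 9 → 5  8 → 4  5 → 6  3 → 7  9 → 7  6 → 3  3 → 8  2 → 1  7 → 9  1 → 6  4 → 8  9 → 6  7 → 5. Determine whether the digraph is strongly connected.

No

There is no directed path from 7 to 1, so the graph is not strongly connected.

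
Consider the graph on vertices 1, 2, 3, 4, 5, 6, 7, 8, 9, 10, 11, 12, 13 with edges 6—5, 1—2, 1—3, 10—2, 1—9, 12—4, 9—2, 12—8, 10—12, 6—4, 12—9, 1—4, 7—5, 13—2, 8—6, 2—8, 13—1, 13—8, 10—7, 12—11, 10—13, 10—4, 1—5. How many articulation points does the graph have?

2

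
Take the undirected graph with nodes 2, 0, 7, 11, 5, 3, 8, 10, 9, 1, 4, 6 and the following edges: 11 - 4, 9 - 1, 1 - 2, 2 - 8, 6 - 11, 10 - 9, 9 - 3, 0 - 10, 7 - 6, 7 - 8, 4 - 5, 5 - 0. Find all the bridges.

3-9

The edges on the cycle 7-6-11-4-5-0-10-9-1-2-8-7 are not bridges since each lies on that cycle.
But removing 3 - 9 disconnects 3 from 9 — this is a bridge.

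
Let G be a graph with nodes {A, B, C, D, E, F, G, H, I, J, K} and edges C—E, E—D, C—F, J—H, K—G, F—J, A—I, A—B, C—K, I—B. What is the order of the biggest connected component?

Starting from A we can reach A, B, I. That is one component of size 3.
Starting from C we can reach C, D, E, F, G, H, J, K. That is one component of size 8.
The largest has 8 vertices.

8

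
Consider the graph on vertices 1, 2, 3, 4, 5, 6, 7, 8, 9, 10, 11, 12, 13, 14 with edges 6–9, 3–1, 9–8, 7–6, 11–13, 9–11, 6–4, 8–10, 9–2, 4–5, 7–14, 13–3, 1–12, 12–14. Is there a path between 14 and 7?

Yes

From 14 we can reach 1, 2, 3, 4, 5, 6, 7, 8, 9, 10, 11, 12, 13, 14, which includes 7.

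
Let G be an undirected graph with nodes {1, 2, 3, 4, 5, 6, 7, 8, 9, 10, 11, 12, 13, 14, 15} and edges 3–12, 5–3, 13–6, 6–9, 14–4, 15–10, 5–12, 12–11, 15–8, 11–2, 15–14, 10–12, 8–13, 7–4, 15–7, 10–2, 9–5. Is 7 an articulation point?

No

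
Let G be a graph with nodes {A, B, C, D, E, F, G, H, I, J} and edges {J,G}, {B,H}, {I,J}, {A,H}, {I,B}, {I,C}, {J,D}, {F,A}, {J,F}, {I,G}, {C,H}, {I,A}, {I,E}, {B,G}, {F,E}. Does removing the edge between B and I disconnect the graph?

After removing B—I, the path B-G-I still connects them, so the edge is not a bridge.

No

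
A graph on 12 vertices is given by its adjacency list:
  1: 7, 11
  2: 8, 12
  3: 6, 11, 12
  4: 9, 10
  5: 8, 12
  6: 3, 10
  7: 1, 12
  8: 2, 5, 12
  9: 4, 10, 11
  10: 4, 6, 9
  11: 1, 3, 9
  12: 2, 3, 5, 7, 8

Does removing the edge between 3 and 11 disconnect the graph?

No

After removing 3-11, the path 3-12-7-1-11 still connects them, so the edge is not a bridge.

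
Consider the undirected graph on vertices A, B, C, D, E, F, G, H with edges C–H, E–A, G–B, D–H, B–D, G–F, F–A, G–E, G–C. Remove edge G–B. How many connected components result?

1

G and B are still connected via G-C-H-D-B, so the component count stays at 1.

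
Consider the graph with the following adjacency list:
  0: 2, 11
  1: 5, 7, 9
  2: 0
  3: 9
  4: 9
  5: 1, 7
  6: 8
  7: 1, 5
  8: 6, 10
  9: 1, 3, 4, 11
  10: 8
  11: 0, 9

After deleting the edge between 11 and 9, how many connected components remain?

3

Before removal there are 2 components.
11-9 is a bridge — removing it separates 11's side from 9's side.
After removal: 3 components.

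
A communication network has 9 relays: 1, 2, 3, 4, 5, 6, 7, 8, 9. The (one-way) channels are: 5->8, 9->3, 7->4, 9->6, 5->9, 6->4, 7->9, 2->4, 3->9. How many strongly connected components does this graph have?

{3, 9} are all mutually reachable — one SCC of size 2.
{6} is an SCC by itself.
{5} is an SCC by itself.
{1} is an SCC by itself.
{4} is an SCC by itself.
(and 3 more singleton SCCs)
That gives 8 strongly connected components.

8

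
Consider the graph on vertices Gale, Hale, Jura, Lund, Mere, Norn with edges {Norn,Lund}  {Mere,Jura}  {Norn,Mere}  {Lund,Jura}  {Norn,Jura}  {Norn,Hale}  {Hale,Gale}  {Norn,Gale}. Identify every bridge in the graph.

The edges on the cycle Norn-Hale-Gale-Norn are not bridges since each lies on that cycle.
Every edge lies on some cycle, so there are no bridges.

none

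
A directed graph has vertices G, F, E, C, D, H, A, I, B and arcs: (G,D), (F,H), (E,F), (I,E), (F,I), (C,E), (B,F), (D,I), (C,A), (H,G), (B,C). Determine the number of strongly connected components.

{D, E, F, G, H, I} are all mutually reachable — one SCC of size 6.
{C} is an SCC by itself.
{B} is an SCC by itself.
{A} is an SCC by itself.
That gives 4 strongly connected components.

4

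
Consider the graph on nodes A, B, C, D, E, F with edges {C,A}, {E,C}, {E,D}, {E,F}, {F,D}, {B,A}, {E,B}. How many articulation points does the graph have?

Removing E increases the component count from 1 to 2, so E is a cut vertex.
By contrast removing D leaves 1 component; it is not a cut vertex. No other vertex is a cut vertex either.

1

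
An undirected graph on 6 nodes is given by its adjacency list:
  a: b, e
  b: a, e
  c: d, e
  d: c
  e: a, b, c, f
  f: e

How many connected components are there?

Starting from a we can reach a, b, c, d, e, f. That is one component of size 6.
Total: 1 component.

1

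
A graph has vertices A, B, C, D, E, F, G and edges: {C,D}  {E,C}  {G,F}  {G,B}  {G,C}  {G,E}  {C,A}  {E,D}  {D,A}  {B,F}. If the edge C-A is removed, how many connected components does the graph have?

1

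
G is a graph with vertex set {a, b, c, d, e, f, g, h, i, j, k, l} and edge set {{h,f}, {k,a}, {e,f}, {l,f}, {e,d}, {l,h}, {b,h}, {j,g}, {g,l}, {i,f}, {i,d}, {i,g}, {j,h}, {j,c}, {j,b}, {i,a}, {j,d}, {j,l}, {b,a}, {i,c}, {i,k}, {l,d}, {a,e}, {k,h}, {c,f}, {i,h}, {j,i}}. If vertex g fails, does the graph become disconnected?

No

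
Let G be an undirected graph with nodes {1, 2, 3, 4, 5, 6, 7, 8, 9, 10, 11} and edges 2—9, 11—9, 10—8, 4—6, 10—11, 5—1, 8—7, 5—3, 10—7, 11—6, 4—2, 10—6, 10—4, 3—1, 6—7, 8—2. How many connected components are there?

2

Starting from 1 we can reach 1, 3, 5. That is one component of size 3.
Starting from 2 we can reach 2, 4, 6, 7, 8, 9, 10, 11. That is one component of size 8.
Total: 2 components.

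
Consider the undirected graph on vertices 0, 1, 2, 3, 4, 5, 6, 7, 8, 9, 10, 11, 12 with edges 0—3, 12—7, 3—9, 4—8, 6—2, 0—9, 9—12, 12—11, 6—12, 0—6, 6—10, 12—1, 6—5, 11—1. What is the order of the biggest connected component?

11

Starting from 4 we can reach 4, 8. That is one component of size 2.
Starting from 0 we can reach 0, 1, 2, 3, 5, 6, 7, 9, 10, 11, 12. That is one component of size 11.
The largest has 11 vertices.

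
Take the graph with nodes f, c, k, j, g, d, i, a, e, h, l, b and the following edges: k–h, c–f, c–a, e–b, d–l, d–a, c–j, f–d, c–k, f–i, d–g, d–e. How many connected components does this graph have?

Starting from a we can reach a, b, c, d, e, f, g, h, i, j, k, l. That is one component of size 12.
Total: 1 component.

1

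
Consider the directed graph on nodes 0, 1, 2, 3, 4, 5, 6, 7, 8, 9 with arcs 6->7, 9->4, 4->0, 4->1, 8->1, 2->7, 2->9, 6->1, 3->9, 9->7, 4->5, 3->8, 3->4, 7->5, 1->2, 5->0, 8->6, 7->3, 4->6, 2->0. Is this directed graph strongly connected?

There is no directed path from 0 to 4, so the graph is not strongly connected.

No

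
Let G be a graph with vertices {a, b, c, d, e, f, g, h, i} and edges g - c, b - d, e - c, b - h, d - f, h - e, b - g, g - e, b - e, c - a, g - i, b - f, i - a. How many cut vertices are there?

Removing b increases the component count from 1 to 2, so b is a cut vertex.
By contrast removing e leaves 1 component; it is not a cut vertex. No other vertex is a cut vertex either.

1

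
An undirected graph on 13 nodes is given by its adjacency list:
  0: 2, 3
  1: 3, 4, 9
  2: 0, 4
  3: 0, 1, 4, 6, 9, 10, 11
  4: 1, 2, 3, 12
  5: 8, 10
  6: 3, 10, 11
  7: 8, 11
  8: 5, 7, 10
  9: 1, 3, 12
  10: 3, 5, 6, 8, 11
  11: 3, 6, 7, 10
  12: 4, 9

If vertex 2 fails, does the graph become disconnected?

No

Deleting 2 leaves 1 component (was 1) (its neighbors 0, 4 remain connected to each other), so 2 is not a cut vertex.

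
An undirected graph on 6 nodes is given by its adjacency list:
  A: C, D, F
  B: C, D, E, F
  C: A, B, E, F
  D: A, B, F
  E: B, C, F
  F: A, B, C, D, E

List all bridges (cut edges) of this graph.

none

The edges on the cycle D-B-E-C-A-D are not bridges since each lies on that cycle.
Every edge lies on some cycle, so there are no bridges.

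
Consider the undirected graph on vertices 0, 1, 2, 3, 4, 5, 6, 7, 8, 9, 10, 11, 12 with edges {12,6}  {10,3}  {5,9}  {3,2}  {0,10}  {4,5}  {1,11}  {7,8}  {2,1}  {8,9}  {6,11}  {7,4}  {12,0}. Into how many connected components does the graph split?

Starting from 4 we can reach 4, 5, 7, 8, 9. That is one component of size 5.
Starting from 0 we can reach 0, 1, 2, 3, 6, 10, 11, 12. That is one component of size 8.
Total: 2 components.

2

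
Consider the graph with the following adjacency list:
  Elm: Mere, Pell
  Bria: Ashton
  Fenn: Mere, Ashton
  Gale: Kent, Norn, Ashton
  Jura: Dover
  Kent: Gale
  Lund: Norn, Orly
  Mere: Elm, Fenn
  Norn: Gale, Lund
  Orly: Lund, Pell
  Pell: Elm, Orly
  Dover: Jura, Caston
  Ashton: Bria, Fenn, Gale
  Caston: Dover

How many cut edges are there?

The edges on the cycle Orly-Pell-Elm-Mere-Fenn-Ashton-Gale-Norn-Lund-Orly are not bridges since each lies on that cycle.
But removing Dover-Jura disconnects Dover from Jura; removing Kent-Gale disconnects Kent from Gale; removing Bria-Ashton disconnects Bria from Ashton; removing Caston-Dover disconnects Caston from Dover — these are bridges.
That makes 4 bridges.

4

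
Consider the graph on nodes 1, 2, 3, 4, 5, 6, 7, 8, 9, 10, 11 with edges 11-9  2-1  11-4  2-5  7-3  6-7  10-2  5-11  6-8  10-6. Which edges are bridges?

1-2, 10-2, 10-6, 11-4, 11-5, 11-9, 2-5, 3-7, 6-7, 6-8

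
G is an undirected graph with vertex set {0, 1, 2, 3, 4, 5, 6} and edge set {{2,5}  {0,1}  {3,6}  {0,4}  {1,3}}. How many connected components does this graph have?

2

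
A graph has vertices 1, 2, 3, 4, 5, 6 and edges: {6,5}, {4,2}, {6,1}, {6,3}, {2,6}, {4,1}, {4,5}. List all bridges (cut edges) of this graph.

3-6

The edges on the cycle 4-2-6-1-4 are not bridges since each lies on that cycle.
But removing 6–3 disconnects 6 from 3 — this is a bridge.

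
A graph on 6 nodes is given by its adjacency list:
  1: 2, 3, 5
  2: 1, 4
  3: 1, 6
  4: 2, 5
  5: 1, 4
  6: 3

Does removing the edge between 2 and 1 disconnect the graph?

After removing 2-1, the path 2-4-5-1 still connects them, so the edge is not a bridge.

No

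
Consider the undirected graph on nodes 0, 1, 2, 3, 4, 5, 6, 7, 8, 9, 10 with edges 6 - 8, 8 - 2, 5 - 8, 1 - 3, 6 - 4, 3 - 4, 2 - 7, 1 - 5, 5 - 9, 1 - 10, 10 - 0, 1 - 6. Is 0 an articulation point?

No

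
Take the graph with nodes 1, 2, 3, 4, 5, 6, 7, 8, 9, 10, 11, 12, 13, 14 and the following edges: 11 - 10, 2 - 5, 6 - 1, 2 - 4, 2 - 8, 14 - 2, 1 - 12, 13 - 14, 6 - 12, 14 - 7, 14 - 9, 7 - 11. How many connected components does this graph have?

3

3 is isolated — a component by itself.
Starting from 1 we can reach 1, 6, 12. That is one component of size 3.
Starting from 2 we can reach 2, 4, 5, 7, 8, 9, 10, 11, 13, 14. That is one component of size 10.
Total: 3 components.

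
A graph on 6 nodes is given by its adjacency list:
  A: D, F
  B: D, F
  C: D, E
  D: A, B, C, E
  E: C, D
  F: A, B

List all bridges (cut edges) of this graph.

The edges on the cycle D-C-E-D are not bridges since each lies on that cycle.
Every edge lies on some cycle, so there are no bridges.

none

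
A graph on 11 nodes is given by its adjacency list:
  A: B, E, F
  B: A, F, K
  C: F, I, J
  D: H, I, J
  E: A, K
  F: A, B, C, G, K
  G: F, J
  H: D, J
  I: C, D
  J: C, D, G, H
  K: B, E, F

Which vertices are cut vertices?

Removing F increases the component count from 1 to 2, so F is a cut vertex.
By contrast removing J leaves 1 component; it is not a cut vertex. No other vertex is a cut vertex either.

F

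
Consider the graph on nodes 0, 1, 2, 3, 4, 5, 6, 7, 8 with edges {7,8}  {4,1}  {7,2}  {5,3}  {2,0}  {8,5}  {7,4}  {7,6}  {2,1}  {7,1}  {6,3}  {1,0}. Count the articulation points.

Removing 7 increases the component count from 1 to 2, so 7 is a cut vertex.
By contrast removing 3 leaves 1 component; it is not a cut vertex. No other vertex is a cut vertex either.

1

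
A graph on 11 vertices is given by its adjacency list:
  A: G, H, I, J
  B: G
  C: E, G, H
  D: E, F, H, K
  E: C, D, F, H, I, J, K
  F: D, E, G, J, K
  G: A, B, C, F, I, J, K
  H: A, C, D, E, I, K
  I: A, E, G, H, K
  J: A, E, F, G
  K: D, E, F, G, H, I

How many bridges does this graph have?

The edges on the cycle K-G-A-I-K are not bridges since each lies on that cycle.
But removing G-B disconnects G from B — this is a bridge.

1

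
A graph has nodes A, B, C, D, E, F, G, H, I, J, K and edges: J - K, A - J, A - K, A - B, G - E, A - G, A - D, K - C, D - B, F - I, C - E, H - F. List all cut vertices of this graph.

A, F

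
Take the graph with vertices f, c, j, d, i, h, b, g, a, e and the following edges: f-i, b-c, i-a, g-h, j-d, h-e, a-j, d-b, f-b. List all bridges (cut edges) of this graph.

b-c, e-h, g-h

The edges on the cycle f-i-a-j-d-b-f are not bridges since each lies on that cycle.
But removing h-e disconnects h from e; removing b-c disconnects b from c; removing h-g disconnects h from g — these are bridges.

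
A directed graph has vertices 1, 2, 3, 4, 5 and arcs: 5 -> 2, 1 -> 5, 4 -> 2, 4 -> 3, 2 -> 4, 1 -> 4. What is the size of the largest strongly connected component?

2

{2, 4} are all mutually reachable — one SCC of size 2.
{5} is an SCC by itself.
{1} is an SCC by itself.
{3} is an SCC by itself.
The largest has 2 vertices.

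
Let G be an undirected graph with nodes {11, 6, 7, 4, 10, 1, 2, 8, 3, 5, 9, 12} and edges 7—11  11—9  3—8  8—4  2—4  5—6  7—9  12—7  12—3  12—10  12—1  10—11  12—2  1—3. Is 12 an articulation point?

Yes

Deleting 12 raises the number of components from 2 to 3, so 12 is a cut vertex.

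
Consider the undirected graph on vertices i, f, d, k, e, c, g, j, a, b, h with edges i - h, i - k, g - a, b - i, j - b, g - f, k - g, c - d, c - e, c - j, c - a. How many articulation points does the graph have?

3

Removing c increases the component count from 1 to 3, so c is a cut vertex.
Removing g increases the component count from 1 to 2, so g is a cut vertex.
Removing i increases the component count from 1 to 2, so i is a cut vertex.
By contrast removing b leaves 1 component; it is not a cut vertex. No other vertex is a cut vertex either.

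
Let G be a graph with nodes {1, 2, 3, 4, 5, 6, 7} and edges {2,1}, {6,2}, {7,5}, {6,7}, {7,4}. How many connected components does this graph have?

3 is isolated — a component by itself.
Starting from 1 we can reach 1, 2, 4, 5, 6, 7. That is one component of size 6.
Total: 2 components.

2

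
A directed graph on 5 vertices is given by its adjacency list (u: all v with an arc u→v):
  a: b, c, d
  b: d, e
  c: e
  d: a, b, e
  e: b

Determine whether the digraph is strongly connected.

From a we can reach every vertex (a, b, c, d, e), and every vertex can reach a (a, b, c, d, e). So the whole graph is one strongly connected component.

Yes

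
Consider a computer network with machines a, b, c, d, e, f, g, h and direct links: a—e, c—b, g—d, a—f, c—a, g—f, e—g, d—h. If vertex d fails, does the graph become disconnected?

Yes

Deleting d raises the number of components from 1 to 2, so d is a cut vertex.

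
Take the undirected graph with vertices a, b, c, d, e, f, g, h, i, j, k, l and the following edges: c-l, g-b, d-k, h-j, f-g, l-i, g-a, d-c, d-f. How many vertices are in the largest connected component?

e is isolated — a component by itself.
Starting from h we can reach h, j. That is one component of size 2.
Starting from a we can reach a, b, c, d, f, g, i, k, l. That is one component of size 9.
The largest has 9 vertices.

9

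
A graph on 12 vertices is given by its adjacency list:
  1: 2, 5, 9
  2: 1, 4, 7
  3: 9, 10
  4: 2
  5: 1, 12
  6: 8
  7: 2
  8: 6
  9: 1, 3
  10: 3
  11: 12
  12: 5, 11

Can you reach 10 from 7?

From 7 we can reach 1, 2, 3, 4, 5, 7, 9, 10, 11, 12, which includes 10.

Yes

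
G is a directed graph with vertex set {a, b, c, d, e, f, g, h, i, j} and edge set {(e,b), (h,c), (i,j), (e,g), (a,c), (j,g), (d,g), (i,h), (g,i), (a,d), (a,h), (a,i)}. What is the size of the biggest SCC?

{g, i, j} are all mutually reachable — one SCC of size 3.
{f} is an SCC by itself.
{a} is an SCC by itself.
{d} is an SCC by itself.
{b} is an SCC by itself.
(and 3 more singleton SCCs)
The largest has 3 vertices.

3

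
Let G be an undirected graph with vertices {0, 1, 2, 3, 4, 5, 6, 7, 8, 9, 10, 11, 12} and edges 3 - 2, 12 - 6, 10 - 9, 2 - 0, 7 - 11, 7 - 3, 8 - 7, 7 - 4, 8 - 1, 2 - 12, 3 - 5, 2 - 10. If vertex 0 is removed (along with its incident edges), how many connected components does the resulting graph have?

With 0 gone, the remaining components are: {1, 2, 3, 4, 5, 6, 7, 8, 9, 10, 11, 12}.
That is 1 component.

1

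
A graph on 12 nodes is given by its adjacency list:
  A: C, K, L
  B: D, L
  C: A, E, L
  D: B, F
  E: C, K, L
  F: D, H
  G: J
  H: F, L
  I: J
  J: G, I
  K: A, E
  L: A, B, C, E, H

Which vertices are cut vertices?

Removing J increases the component count from 2 to 3, so J is a cut vertex.
Removing L increases the component count from 2 to 3, so L is a cut vertex.
By contrast removing H leaves 2 components; it is not a cut vertex. No other vertex is a cut vertex either.

J, L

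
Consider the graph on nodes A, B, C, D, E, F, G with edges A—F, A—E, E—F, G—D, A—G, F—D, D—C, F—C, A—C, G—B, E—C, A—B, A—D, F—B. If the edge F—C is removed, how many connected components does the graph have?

1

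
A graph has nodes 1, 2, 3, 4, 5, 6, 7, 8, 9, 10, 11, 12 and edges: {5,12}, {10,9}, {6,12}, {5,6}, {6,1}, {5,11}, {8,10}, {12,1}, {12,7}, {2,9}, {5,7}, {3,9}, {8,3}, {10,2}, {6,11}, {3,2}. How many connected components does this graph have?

3

4 is isolated — a component by itself.
Starting from 2 we can reach 2, 3, 8, 9, 10. That is one component of size 5.
Starting from 1 we can reach 1, 5, 6, 7, 11, 12. That is one component of size 6.
Total: 3 components.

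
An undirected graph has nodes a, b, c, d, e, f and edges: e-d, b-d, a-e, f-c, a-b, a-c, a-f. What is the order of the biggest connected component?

Starting from a we can reach a, b, c, d, e, f. That is one component of size 6.
The largest has 6 vertices.

6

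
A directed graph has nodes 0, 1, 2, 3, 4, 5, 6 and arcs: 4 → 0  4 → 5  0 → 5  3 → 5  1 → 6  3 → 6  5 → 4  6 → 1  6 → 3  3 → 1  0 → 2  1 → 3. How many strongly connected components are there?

3

{1, 3, 6} are all mutually reachable — one SCC of size 3.
{0, 4, 5} are all mutually reachable — one SCC of size 3.
{2} is an SCC by itself.
That gives 3 strongly connected components.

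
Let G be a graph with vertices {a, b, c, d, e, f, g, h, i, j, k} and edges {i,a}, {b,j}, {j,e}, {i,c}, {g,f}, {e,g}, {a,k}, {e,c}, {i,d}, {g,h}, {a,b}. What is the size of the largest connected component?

Starting from a we can reach a, b, c, d, e, f, g, h, i, j, k. That is one component of size 11.
The largest has 11 vertices.

11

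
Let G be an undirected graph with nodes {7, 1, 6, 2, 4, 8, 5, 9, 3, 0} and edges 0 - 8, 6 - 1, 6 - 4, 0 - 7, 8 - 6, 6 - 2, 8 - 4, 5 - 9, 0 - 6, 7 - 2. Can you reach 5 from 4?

The component containing 4 is {0, 1, 2, 4, 6, 7, 8}, and 5 is not in it.

No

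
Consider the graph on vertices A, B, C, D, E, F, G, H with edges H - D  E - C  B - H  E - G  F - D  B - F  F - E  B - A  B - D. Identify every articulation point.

B, E, F

Removing B increases the component count from 1 to 2, so B is a cut vertex.
Removing E increases the component count from 1 to 3, so E is a cut vertex.
Removing F increases the component count from 1 to 2, so F is a cut vertex.
By contrast removing A leaves 1 component; it is not a cut vertex. No other vertex is a cut vertex either.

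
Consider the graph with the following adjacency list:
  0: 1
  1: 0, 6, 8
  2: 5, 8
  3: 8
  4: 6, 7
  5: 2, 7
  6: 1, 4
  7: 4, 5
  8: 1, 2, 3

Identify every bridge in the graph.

0-1, 3-8

The edges on the cycle 2-5-7-4-6-1-8-2 are not bridges since each lies on that cycle.
But removing 3-8 disconnects 3 from 8; removing 1-0 disconnects 1 from 0 — these are bridges.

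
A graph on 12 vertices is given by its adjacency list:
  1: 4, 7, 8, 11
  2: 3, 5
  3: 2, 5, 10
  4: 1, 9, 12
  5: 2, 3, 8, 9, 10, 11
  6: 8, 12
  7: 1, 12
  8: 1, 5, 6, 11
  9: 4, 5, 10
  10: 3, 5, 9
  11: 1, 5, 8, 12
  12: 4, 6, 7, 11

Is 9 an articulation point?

Deleting 9 leaves 1 component (was 1) (its neighbors 4, 5, 10 remain connected to each other), so 9 is not a cut vertex.

No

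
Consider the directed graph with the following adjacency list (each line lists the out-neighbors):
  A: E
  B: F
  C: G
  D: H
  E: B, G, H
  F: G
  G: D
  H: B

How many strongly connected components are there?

4

{B, D, F, G, H} are all mutually reachable — one SCC of size 5.
{C} is an SCC by itself.
{E} is an SCC by itself.
{A} is an SCC by itself.
That gives 4 strongly connected components.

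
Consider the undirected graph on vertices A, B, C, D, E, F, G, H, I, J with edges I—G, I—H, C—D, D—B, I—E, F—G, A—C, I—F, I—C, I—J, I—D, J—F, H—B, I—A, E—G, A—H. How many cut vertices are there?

Removing I increases the component count from 1 to 2, so I is a cut vertex.
By contrast removing C leaves 1 component; it is not a cut vertex. No other vertex is a cut vertex either.

1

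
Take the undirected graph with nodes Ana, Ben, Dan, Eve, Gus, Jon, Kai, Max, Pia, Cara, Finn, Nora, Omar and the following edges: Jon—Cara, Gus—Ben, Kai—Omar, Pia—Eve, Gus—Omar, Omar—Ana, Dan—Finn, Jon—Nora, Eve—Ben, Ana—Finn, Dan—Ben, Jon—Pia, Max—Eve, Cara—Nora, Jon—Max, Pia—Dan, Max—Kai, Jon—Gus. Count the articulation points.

1

Removing Jon increases the component count from 1 to 2, so Jon is a cut vertex.
By contrast removing Ben leaves 1 component; it is not a cut vertex. No other vertex is a cut vertex either.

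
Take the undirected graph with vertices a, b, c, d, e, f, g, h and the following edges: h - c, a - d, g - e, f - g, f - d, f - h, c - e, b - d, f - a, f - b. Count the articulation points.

Removing f increases the component count from 1 to 2, so f is a cut vertex.
By contrast removing d leaves 1 component; it is not a cut vertex. No other vertex is a cut vertex either.

1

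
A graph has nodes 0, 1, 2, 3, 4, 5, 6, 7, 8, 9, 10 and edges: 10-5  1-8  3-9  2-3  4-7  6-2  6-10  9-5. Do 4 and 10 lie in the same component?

The component containing 4 is {4, 7}, and 10 is not in it.

No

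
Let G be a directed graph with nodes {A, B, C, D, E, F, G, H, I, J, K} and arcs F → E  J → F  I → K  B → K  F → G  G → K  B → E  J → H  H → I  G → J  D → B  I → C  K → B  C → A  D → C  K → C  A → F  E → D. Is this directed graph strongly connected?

Yes

From K we can reach every vertex (A, B, C, D, E, F, G, H, I, J, K), and every vertex can reach K (A, B, C, D, E, F, G, H, I, J, K). So the whole graph is one strongly connected component.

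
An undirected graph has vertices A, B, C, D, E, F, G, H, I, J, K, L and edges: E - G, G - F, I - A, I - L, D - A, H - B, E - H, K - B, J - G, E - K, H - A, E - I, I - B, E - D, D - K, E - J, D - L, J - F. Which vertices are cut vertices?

Removing E increases the component count from 2 to 3, so E is a cut vertex.
By contrast removing I leaves 2 components; it is not a cut vertex. No other vertex is a cut vertex either.

E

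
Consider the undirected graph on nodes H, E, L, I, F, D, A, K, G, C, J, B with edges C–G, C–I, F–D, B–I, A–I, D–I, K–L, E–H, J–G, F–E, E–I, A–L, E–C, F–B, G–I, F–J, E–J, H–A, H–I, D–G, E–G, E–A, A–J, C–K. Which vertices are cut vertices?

none

Removing A, for instance, still leaves 1 component. No single vertex removal increases the component count — the graph has no articulation points.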